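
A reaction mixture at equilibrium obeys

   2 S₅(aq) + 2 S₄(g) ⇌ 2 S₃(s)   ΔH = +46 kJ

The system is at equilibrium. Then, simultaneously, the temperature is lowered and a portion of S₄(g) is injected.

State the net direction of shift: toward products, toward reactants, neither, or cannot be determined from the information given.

The forward reaction is endothermic. Lowering T favours the exothermic direction — shift to the left.
Adding S₄ (g), a reactant, drives the reaction to the right.
The individual effects push in opposite directions; without quantitative information the net direction cannot be determined.

cannot be determined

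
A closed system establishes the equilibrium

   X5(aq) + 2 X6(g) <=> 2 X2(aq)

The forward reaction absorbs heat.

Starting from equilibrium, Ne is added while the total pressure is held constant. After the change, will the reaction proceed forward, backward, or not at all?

left

Adding inert gas at constant total pressure expands the volume and lowers every reacting partial pressure. With Δn_gas = 0 − 2 = -2, Q moves away from K toward the side with fewer gas moles, so the system shifts toward the side with more gas moles — to the left.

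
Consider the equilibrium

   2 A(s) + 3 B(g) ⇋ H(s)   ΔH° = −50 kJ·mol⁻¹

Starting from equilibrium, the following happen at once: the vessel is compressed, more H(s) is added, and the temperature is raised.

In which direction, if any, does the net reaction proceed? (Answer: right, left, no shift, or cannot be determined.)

Gas moles: reactants 3, products 0 (Δn_gas = -3). Compression shifts the system toward the side with fewer moles of gas — to the right.
H is a pure solid; its activity is 1 regardless of amount, so Q is unaffected — no shift from this change.
The forward reaction is exothermic. Raising T favours the endothermic direction — shift to the left.
The individual effects push in opposite directions; without quantitative information the net direction cannot be determined.

cannot be determined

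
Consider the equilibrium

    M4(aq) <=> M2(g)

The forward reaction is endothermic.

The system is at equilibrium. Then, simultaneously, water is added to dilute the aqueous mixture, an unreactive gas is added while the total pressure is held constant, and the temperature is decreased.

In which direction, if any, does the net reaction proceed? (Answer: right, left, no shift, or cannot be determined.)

cannot be determined

Dilution lowers every aqueous concentration by the same factor. Δn_aq = 0 − 1 = -1, so the system shifts toward the side with more dissolved moles — to the left.
Adding inert gas at constant total pressure expands the volume and lowers every reacting partial pressure. With Δn_gas = 1 − 0 = +1, Q moves away from K toward the side with fewer gas moles, so the system shifts toward the side with more gas moles — to the right.
The forward reaction is endothermic. Lowering T favours the exothermic direction — shift to the left.
The individual effects push in opposite directions; without quantitative information the net direction cannot be determined.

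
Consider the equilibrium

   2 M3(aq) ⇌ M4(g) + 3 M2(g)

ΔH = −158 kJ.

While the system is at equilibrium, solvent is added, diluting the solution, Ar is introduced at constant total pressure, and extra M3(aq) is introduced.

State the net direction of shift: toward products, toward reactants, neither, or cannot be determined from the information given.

cannot be determined

Dilution lowers every aqueous concentration by the same factor. Δn_aq = 0 − 2 = -2, so the system shifts toward the side with more dissolved moles — to the left.
Adding inert gas at constant total pressure expands the volume and lowers every reacting partial pressure. With Δn_gas = 4 − 0 = +4, Q moves away from K toward the side with fewer gas moles, so the system shifts toward the side with more gas moles — to the right.
Adding M3 (aq), a reactant, drives the reaction to the right.
The individual effects push in opposite directions; without quantitative information the net direction cannot be determined.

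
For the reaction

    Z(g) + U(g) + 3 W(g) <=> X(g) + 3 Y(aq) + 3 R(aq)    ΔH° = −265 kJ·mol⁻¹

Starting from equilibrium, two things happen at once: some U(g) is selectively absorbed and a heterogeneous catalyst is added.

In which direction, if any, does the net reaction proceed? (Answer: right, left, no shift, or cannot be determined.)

left

Removing U (g), a reactant, drives the reaction to the left.
A catalyst speeds both forward and reverse rates equally; it changes neither Q nor K — no shift from this change.
Only the nonzero effect(s) matter; the net shift is to the left.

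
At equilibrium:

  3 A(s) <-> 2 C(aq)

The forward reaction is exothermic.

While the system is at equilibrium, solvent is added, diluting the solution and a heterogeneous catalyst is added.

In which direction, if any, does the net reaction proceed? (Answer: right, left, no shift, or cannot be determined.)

Dilution lowers every aqueous concentration by the same factor. Δn_aq = 2 − 0 = +2, so the system shifts toward the side with more dissolved moles — to the right.
A catalyst speeds both forward and reverse rates equally; it changes neither Q nor K — no shift from this change.
Only the nonzero effect(s) matter; the net shift is to the right.

right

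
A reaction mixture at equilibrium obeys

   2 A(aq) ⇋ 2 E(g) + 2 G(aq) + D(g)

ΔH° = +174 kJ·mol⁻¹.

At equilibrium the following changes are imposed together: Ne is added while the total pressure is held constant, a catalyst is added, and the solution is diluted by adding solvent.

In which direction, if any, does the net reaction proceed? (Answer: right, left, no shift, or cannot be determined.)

Adding inert gas at constant total pressure expands the volume and lowers every reacting partial pressure. With Δn_gas = 3 − 0 = +3, Q moves away from K toward the side with fewer gas moles, so the system shifts toward the side with more gas moles — to the right.
A catalyst speeds both forward and reverse rates equally; it changes neither Q nor K — no shift from this change.
Dilution scales every aqueous concentration by the same factor. Δn_aq = 2 − 2 = 0, so Q is unchanged — no shift.
Only the nonzero effect(s) matter; the net shift is to the right.

right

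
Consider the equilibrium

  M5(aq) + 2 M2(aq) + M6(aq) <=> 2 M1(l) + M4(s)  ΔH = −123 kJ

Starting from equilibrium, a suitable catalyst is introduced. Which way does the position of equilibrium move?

A catalyst speeds both forward and reverse rates equally; it changes neither Q nor K — no shift from this change.

no shift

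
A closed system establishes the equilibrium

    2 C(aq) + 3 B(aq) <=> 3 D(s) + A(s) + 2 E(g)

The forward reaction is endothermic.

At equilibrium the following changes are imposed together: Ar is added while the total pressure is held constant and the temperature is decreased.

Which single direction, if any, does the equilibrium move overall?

Adding inert gas at constant total pressure expands the volume and lowers every reacting partial pressure. With Δn_gas = 2 − 0 = +2, Q moves away from K toward the side with fewer gas moles, so the system shifts toward the side with more gas moles — to the right.
The forward reaction is endothermic. Lowering T favours the exothermic direction — shift to the left.
The individual effects push in opposite directions; without quantitative information the net direction cannot be determined.

cannot be determined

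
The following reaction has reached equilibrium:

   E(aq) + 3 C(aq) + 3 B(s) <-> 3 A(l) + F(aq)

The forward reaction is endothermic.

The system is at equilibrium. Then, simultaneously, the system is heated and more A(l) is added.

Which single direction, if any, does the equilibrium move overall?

The forward reaction is endothermic. Raising T favours the endothermic direction — shift to the right.
A is a pure liquid; its activity is 1 regardless of amount, so Q is unaffected — no shift from this change.
Only the nonzero effect(s) matter; the net shift is to the right.

right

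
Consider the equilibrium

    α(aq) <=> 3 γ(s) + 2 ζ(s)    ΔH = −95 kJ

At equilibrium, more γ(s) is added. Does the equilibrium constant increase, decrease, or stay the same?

unchanged

The equilibrium constant depends only on temperature. This perturbation changes neither the position of equilibrium nor K.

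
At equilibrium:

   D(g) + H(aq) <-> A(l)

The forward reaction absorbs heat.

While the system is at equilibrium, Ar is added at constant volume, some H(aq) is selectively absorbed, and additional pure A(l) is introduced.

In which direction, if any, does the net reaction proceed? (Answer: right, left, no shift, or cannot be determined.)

At constant volume, adding an inert gas leaves every reacting species' partial pressure unchanged, so Q is unchanged — no shift from this change.
Removing H (aq), a reactant, drives the reaction to the left.
A is a pure liquid; its activity is 1 regardless of amount, so Q is unaffected — no shift from this change.
Only the nonzero effect(s) matter; the net shift is to the left.

left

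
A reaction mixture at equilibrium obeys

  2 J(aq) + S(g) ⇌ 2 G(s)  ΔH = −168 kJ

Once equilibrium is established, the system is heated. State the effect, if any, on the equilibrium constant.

decreases

K depends on temperature via the van 't Hoff relation. The forward reaction is exothermic, so raising T decreases K.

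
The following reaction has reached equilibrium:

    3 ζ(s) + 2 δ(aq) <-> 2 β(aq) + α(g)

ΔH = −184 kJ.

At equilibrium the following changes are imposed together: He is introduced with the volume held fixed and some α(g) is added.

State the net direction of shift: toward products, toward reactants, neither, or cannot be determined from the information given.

At constant volume, adding an inert gas leaves every reacting species' partial pressure unchanged, so Q is unchanged — no shift from this change.
Adding α (g), a product, drives the reaction to the left.
Only the nonzero effect(s) matter; the net shift is to the left.

left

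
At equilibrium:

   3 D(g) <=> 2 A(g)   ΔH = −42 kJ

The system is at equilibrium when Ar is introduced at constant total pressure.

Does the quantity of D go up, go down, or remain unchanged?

Adding inert gas at constant total pressure expands the volume and lowers every reacting partial pressure. With Δn_gas = 2 − 3 = -1, Q moves away from K toward the side with fewer gas moles, so the system shifts toward the side with more gas moles — to the left.
The net shift is to the left. D is a reactant, so its amount increases.

increases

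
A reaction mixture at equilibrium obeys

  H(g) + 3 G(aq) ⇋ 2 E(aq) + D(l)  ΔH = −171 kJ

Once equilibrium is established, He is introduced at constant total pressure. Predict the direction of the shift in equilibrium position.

left

Adding inert gas at constant total pressure expands the volume and lowers every reacting partial pressure. With Δn_gas = 0 − 1 = -1, Q moves away from K toward the side with fewer gas moles, so the system shifts toward the side with more gas moles — to the left.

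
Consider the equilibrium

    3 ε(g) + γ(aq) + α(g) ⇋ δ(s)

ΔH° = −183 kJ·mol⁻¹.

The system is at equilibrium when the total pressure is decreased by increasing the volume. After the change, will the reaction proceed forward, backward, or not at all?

left

Gas moles: reactants 4, products 0 (Δn_gas = -4). Expansion shifts the system toward the side with more moles of gas — to the left.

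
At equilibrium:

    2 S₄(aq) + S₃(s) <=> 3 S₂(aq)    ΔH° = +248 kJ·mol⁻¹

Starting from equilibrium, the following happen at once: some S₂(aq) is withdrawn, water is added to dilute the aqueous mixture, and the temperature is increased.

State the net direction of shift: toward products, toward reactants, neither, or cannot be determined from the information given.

Removing S₂ (aq), a product, drives the reaction to the right.
Dilution lowers every aqueous concentration by the same factor. Δn_aq = 3 − 2 = +1, so the system shifts toward the side with more dissolved moles — to the right.
The forward reaction is endothermic. Raising T favours the endothermic direction — shift to the right.
All effects act in the same direction — net shift to the right.

right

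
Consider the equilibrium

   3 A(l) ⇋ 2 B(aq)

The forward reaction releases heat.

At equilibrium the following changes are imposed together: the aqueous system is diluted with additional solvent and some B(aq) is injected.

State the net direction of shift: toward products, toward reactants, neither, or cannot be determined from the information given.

cannot be determined

Dilution lowers every aqueous concentration by the same factor. Δn_aq = 2 − 0 = +2, so the system shifts toward the side with more dissolved moles — to the right.
Adding B (aq), a product, drives the reaction to the left.
The individual effects push in opposite directions; without quantitative information the net direction cannot be determined.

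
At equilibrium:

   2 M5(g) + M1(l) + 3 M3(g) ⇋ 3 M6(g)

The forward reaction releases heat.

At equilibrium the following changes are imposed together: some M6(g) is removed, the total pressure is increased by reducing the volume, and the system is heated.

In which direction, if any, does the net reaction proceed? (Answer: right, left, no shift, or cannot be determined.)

cannot be determined

Removing M6 (g), a product, drives the reaction to the right.
Gas moles: reactants 5, products 3 (Δn_gas = -2). Compression shifts the system toward the side with fewer moles of gas — to the right.
The forward reaction is exothermic. Raising T favours the endothermic direction — shift to the left.
The individual effects push in opposite directions; without quantitative information the net direction cannot be determined.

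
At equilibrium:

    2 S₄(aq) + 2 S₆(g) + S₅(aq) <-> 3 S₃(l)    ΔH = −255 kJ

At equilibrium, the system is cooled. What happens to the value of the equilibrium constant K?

K depends on temperature via the van 't Hoff relation. The forward reaction is exothermic, so lowering T increases K.

increases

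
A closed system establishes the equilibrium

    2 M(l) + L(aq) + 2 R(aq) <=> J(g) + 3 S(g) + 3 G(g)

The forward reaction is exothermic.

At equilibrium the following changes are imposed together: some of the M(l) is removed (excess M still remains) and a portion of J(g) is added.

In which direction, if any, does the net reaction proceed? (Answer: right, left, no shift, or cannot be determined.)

M is a pure liquid; its activity is 1 regardless of amount, so Q is unaffected — no shift from this change.
Adding J (g), a product, drives the reaction to the left.
Only the nonzero effect(s) matter; the net shift is to the left.

left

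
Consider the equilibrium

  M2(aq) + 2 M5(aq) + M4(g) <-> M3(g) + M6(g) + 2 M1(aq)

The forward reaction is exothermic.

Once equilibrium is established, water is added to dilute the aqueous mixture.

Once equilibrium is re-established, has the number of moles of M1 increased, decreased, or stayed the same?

Dilution lowers every aqueous concentration by the same factor. Δn_aq = 2 − 3 = -1, so the system shifts toward the side with more dissolved moles — to the left.
The net shift is to the left. M1 is a product, so its amount decreases.

decreases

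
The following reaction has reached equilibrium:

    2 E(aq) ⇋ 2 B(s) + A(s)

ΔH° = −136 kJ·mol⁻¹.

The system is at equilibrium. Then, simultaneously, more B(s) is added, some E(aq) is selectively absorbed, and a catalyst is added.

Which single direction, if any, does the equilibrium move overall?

left

B is a pure solid; its activity is 1 regardless of amount, so Q is unaffected — no shift from this change.
Removing E (aq), a reactant, drives the reaction to the left.
A catalyst speeds both forward and reverse rates equally; it changes neither Q nor K — no shift from this change.
Only the nonzero effect(s) matter; the net shift is to the left.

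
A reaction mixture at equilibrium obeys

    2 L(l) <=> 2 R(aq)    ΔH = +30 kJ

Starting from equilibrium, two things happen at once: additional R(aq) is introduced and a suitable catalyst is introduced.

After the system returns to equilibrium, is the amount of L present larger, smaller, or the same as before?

increases

Adding R (aq), a product, drives the reaction to the left.
A catalyst speeds both forward and reverse rates equally; it changes neither Q nor K — no shift from this change.
The net shift is to the left. L is a reactant, so its amount increases.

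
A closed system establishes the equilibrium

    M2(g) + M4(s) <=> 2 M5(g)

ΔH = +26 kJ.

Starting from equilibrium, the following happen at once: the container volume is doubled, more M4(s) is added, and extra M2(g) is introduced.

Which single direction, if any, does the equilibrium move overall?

right

Gas moles: reactants 1, products 2 (Δn_gas = +1). Expansion shifts the system toward the side with more moles of gas — to the right.
M4 is a pure solid; its activity is 1 regardless of amount, so Q is unaffected — no shift from this change.
Adding M2 (g), a reactant, drives the reaction to the right.
Only the nonzero effect(s) matter; the net shift is to the right.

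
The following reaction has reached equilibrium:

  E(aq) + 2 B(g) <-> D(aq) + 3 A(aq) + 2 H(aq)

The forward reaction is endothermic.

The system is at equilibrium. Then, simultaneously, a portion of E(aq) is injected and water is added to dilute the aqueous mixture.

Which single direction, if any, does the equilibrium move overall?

right

Adding E (aq), a reactant, drives the reaction to the right.
Dilution lowers every aqueous concentration by the same factor. Δn_aq = 6 − 1 = +5, so the system shifts toward the side with more dissolved moles — to the right.
All effects act in the same direction — net shift to the right.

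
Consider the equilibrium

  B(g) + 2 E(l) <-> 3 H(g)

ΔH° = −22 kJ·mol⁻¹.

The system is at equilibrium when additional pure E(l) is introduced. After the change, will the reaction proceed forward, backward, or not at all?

E is a pure liquid; its activity is 1 regardless of amount, so Q is unaffected — no shift from this change.

no shift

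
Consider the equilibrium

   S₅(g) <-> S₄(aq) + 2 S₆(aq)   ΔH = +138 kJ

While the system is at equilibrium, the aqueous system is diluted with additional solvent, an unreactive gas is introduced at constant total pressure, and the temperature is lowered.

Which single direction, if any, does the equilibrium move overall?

cannot be determined

Dilution lowers every aqueous concentration by the same factor. Δn_aq = 3 − 0 = +3, so the system shifts toward the side with more dissolved moles — to the right.
Adding inert gas at constant total pressure expands the volume and lowers every reacting partial pressure. With Δn_gas = 0 − 1 = -1, Q moves away from K toward the side with fewer gas moles, so the system shifts toward the side with more gas moles — to the left.
The forward reaction is endothermic. Lowering T favours the exothermic direction — shift to the left.
The individual effects push in opposite directions; without quantitative information the net direction cannot be determined.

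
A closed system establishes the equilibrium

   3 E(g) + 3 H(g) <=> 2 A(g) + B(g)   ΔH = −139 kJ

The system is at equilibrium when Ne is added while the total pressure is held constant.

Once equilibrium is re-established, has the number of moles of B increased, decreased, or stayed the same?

decreases

Adding inert gas at constant total pressure expands the volume and lowers every reacting partial pressure. With Δn_gas = 3 − 6 = -3, Q moves away from K toward the side with fewer gas moles, so the system shifts toward the side with more gas moles — to the left.
The net shift is to the left. B is a product, so its amount decreases.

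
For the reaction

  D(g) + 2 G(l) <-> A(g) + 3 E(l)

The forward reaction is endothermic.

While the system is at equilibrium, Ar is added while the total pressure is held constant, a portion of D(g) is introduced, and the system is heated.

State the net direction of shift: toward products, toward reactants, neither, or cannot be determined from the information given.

Adding inert gas at constant total pressure expands the volume, scaling every reacting partial pressure by the same factor. Δn_gas = 1 − 1 = 0, so Q is unchanged — no shift.
Adding D (g), a reactant, drives the reaction to the right.
The forward reaction is endothermic. Raising T favours the endothermic direction — shift to the right.
Only the nonzero effect(s) matter; the net shift is to the right.

right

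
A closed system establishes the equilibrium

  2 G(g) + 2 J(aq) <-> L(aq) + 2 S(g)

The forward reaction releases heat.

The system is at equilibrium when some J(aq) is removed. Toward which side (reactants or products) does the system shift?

left

Removing J (aq), a reactant, drives the reaction to the left.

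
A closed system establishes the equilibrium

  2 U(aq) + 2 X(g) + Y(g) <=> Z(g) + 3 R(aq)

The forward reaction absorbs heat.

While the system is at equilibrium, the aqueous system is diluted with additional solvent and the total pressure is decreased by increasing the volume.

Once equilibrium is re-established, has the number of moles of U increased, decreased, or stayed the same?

Dilution lowers every aqueous concentration by the same factor. Δn_aq = 3 − 2 = +1, so the system shifts toward the side with more dissolved moles — to the right.
Gas moles: reactants 3, products 1 (Δn_gas = -2). Expansion shifts the system toward the side with more moles of gas — to the left.
The two effects oppose each other, so the net shift — and hence the change in U — cannot be determined from the given information.

cannot be determined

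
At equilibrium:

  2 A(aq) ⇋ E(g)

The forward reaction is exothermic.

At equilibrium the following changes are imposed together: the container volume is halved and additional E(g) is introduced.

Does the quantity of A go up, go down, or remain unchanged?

Gas moles: reactants 0, products 1 (Δn_gas = +1). Compression shifts the system toward the side with fewer moles of gas — to the left.
Adding E (g), a product, drives the reaction to the left.
The net shift is to the left. A is a reactant, so its amount increases.

increases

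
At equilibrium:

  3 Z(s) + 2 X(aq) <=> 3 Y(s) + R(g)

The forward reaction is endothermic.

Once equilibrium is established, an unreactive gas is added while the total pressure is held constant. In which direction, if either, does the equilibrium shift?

right

Adding inert gas at constant total pressure expands the volume and lowers every reacting partial pressure. With Δn_gas = 1 − 0 = +1, Q moves away from K toward the side with fewer gas moles, so the system shifts toward the side with more gas moles — to the right.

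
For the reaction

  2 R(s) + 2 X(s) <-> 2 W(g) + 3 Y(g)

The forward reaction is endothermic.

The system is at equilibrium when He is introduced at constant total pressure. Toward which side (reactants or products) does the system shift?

Adding inert gas at constant total pressure expands the volume and lowers every reacting partial pressure. With Δn_gas = 5 − 0 = +5, Q moves away from K toward the side with fewer gas moles, so the system shifts toward the side with more gas moles — to the right.

right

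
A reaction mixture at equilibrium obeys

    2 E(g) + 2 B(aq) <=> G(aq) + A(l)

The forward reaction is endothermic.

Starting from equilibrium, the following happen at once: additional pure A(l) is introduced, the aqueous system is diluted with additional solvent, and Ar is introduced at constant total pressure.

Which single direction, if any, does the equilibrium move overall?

A is a pure liquid; its activity is 1 regardless of amount, so Q is unaffected — no shift from this change.
Dilution lowers every aqueous concentration by the same factor. Δn_aq = 1 − 2 = -1, so the system shifts toward the side with more dissolved moles — to the left.
Adding inert gas at constant total pressure expands the volume and lowers every reacting partial pressure. With Δn_gas = 0 − 2 = -2, Q moves away from K toward the side with fewer gas moles, so the system shifts toward the side with more gas moles — to the left.
Only the nonzero effect(s) matter; the net shift is to the left.

left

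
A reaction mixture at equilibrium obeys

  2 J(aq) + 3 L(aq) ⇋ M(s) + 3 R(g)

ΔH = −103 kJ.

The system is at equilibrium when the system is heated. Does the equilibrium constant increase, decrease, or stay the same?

decreases

K depends on temperature via the van 't Hoff relation. The forward reaction is exothermic, so raising T decreases K.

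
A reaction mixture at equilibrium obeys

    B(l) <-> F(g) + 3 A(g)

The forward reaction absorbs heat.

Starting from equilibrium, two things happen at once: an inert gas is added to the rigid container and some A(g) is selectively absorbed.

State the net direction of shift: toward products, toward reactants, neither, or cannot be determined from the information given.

At constant volume, adding an inert gas leaves every reacting species' partial pressure unchanged, so Q is unchanged — no shift from this change.
Removing A (g), a product, drives the reaction to the right.
Only the nonzero effect(s) matter; the net shift is to the right.

right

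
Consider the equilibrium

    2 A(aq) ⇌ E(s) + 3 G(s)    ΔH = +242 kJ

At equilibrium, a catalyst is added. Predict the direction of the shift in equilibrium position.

no shift

A catalyst speeds both forward and reverse rates equally; it changes neither Q nor K — no shift from this change.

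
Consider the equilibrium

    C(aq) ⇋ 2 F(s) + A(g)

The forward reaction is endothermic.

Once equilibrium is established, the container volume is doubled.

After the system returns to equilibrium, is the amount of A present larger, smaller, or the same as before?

increases

Gas moles: reactants 0, products 1 (Δn_gas = +1). Expansion shifts the system toward the side with more moles of gas — to the right.
The net shift is to the right. A is a product, so its amount increases.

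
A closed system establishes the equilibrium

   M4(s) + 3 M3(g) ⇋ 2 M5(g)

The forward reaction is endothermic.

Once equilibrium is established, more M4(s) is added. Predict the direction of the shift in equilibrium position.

no shift

M4 is a pure solid; its activity is 1 regardless of amount, so Q is unaffected — no shift from this change.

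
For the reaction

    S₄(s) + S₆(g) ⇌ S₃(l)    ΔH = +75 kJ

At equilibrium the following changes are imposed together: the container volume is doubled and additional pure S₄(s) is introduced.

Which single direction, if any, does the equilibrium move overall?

Gas moles: reactants 1, products 0 (Δn_gas = -1). Expansion shifts the system toward the side with more moles of gas — to the left.
S₄ is a pure solid; its activity is 1 regardless of amount, so Q is unaffected — no shift from this change.
Only the nonzero effect(s) matter; the net shift is to the left.

left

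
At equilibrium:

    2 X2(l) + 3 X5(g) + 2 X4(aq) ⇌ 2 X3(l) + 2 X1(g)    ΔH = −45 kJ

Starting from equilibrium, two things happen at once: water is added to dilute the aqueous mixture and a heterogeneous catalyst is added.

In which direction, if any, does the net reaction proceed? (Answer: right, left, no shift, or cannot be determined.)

left

Dilution lowers every aqueous concentration by the same factor. Δn_aq = 0 − 2 = -2, so the system shifts toward the side with more dissolved moles — to the left.
A catalyst speeds both forward and reverse rates equally; it changes neither Q nor K — no shift from this change.
Only the nonzero effect(s) matter; the net shift is to the left.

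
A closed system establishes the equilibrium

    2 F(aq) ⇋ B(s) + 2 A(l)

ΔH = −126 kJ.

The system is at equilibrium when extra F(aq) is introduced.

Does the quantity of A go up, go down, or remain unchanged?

Adding F (aq), a reactant, drives the reaction to the right.
The net shift is to the right. A is a product, so its amount increases.

increases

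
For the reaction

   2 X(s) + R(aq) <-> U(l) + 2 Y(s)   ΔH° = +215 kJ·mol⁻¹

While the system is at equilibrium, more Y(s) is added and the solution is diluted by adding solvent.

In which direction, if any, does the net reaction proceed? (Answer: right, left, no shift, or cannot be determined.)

left

Y is a pure solid; its activity is 1 regardless of amount, so Q is unaffected — no shift from this change.
Dilution lowers every aqueous concentration by the same factor. Δn_aq = 0 − 1 = -1, so the system shifts toward the side with more dissolved moles — to the left.
Only the nonzero effect(s) matter; the net shift is to the left.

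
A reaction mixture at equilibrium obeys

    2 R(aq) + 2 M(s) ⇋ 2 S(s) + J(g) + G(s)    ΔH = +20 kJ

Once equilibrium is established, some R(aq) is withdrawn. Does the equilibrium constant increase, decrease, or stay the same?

unchanged

The equilibrium constant depends only on temperature. This perturbation may move the position of equilibrium, but since T is unchanged, K itself is unchanged.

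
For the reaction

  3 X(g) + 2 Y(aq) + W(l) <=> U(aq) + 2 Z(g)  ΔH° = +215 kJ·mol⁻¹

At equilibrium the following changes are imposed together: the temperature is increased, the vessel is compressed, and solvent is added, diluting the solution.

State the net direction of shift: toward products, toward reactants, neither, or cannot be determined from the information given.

The forward reaction is endothermic. Raising T favours the endothermic direction — shift to the right.
Gas moles: reactants 3, products 2 (Δn_gas = -1). Compression shifts the system toward the side with fewer moles of gas — to the right.
Dilution lowers every aqueous concentration by the same factor. Δn_aq = 1 − 2 = -1, so the system shifts toward the side with more dissolved moles — to the left.
The individual effects push in opposite directions; without quantitative information the net direction cannot be determined.

cannot be determined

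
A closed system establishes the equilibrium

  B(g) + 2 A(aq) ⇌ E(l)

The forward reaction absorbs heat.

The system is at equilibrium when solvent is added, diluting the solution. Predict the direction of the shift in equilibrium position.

left

Dilution lowers every aqueous concentration by the same factor. Δn_aq = 0 − 2 = -2, so the system shifts toward the side with more dissolved moles — to the left.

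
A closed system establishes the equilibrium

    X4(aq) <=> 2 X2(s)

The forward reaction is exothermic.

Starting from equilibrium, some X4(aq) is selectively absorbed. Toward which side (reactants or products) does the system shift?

left

Removing X4 (aq), a reactant, drives the reaction to the left.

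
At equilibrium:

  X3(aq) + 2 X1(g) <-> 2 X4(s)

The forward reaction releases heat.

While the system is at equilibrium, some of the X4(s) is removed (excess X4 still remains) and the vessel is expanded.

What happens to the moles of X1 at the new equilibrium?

increases

X4 is a pure solid; its activity is 1 regardless of amount, so Q is unaffected — no shift from this change.
Gas moles: reactants 2, products 0 (Δn_gas = -2). Expansion shifts the system toward the side with more moles of gas — to the left.
The net shift is to the left. X1 is a reactant, so its amount increases.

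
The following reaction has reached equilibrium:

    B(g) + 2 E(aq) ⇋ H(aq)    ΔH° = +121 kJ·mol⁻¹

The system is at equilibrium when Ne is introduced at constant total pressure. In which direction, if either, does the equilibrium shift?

Adding inert gas at constant total pressure expands the volume and lowers every reacting partial pressure. With Δn_gas = 0 − 1 = -1, Q moves away from K toward the side with fewer gas moles, so the system shifts toward the side with more gas moles — to the left.

left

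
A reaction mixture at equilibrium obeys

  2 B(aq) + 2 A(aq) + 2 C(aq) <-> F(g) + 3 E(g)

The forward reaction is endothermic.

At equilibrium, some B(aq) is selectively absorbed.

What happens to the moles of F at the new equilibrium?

Removing B (aq), a reactant, drives the reaction to the left.
The net shift is to the left. F is a product, so its amount decreases.

decreases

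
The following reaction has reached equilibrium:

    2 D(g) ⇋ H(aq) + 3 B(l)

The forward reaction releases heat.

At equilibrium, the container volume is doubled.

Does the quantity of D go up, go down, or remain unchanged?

Gas moles: reactants 2, products 0 (Δn_gas = -2). Expansion shifts the system toward the side with more moles of gas — to the left.
The net shift is to the left. D is a reactant, so its amount increases.

increases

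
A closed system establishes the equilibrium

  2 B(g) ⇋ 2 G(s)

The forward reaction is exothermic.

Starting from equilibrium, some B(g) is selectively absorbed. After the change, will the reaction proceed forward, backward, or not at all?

Removing B (g), a reactant, drives the reaction to the left.

left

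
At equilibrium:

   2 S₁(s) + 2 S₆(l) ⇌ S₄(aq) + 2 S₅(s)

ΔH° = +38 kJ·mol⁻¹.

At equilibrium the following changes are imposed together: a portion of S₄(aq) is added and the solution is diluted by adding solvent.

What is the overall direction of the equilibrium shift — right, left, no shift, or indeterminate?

Adding S₄ (aq), a product, drives the reaction to the left.
Dilution lowers every aqueous concentration by the same factor. Δn_aq = 1 − 0 = +1, so the system shifts toward the side with more dissolved moles — to the right.
The individual effects push in opposite directions; without quantitative information the net direction cannot be determined.

cannot be determined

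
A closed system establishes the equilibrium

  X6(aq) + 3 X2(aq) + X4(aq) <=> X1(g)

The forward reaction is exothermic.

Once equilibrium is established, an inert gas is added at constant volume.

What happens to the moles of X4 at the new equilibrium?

unchanged

At constant volume, adding an inert gas leaves every reacting species' partial pressure unchanged, so Q is unchanged — no shift from this change.
No net shift occurs, so the amount of X4 is unchanged.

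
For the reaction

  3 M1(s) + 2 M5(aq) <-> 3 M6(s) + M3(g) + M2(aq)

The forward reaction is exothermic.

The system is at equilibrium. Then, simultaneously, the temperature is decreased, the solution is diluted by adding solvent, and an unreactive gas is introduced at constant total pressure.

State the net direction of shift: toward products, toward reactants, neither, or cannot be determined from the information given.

cannot be determined

The forward reaction is exothermic. Lowering T favours the exothermic direction — shift to the right.
Dilution lowers every aqueous concentration by the same factor. Δn_aq = 1 − 2 = -1, so the system shifts toward the side with more dissolved moles — to the left.
Adding inert gas at constant total pressure expands the volume and lowers every reacting partial pressure. With Δn_gas = 1 − 0 = +1, Q moves away from K toward the side with fewer gas moles, so the system shifts toward the side with more gas moles — to the right.
The individual effects push in opposite directions; without quantitative information the net direction cannot be determined.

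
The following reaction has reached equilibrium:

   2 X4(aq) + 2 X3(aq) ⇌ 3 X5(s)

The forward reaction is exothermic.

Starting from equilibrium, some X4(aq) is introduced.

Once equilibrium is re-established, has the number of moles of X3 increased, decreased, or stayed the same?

decreases

Adding X4 (aq), a reactant, drives the reaction to the right.
The net shift is to the right. X3 is a reactant, so its amount decreases.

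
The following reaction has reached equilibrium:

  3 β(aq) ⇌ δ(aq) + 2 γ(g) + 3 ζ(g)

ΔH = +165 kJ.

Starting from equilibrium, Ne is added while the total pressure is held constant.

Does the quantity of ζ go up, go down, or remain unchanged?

increases

Adding inert gas at constant total pressure expands the volume and lowers every reacting partial pressure. With Δn_gas = 5 − 0 = +5, Q moves away from K toward the side with fewer gas moles, so the system shifts toward the side with more gas moles — to the right.
The net shift is to the right. ζ is a product, so its amount increases.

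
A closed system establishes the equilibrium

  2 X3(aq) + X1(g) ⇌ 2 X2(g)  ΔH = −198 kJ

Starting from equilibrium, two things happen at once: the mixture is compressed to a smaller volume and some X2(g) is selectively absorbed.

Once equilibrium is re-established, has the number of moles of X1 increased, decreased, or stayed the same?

Gas moles: reactants 1, products 2 (Δn_gas = +1). Compression shifts the system toward the side with fewer moles of gas — to the left.
Removing X2 (g), a product, drives the reaction to the right.
The two effects oppose each other, so the net shift — and hence the change in X1 — cannot be determined from the given information.

cannot be determined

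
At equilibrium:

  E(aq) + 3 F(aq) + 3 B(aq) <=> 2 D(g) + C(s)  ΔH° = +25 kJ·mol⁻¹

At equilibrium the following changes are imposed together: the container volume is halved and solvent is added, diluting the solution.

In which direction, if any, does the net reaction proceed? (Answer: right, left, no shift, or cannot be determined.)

left

Gas moles: reactants 0, products 2 (Δn_gas = +2). Compression shifts the system toward the side with fewer moles of gas — to the left.
Dilution lowers every aqueous concentration by the same factor. Δn_aq = 0 − 7 = -7, so the system shifts toward the side with more dissolved moles — to the left.
All effects act in the same direction — net shift to the left.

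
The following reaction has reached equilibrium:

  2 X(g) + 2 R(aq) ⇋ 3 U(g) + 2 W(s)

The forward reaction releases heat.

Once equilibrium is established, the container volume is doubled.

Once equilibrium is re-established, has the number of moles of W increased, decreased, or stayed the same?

Gas moles: reactants 2, products 3 (Δn_gas = +1). Expansion shifts the system toward the side with more moles of gas — to the right.
The net shift is to the right. W is a product, so its amount increases.

increases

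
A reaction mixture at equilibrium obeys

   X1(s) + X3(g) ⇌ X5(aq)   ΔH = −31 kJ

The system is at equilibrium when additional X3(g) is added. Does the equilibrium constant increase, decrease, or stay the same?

The equilibrium constant depends only on temperature. This perturbation may move the position of equilibrium, but since T is unchanged, K itself is unchanged.

unchanged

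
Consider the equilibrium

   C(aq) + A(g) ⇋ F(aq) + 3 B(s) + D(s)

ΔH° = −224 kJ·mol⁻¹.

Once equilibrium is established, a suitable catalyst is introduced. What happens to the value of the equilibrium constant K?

The equilibrium constant depends only on temperature. This perturbation changes neither the position of equilibrium nor K.

unchanged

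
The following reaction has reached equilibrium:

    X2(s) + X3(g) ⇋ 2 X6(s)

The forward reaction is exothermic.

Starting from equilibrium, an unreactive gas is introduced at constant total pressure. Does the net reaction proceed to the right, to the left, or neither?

left

Adding inert gas at constant total pressure expands the volume and lowers every reacting partial pressure. With Δn_gas = 0 − 1 = -1, Q moves away from K toward the side with fewer gas moles, so the system shifts toward the side with more gas moles — to the left.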